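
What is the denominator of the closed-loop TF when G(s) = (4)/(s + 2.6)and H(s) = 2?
Characteristic poly = G_den * H_den + G_num * H_num = (s + 2.6) + (8) = s + 10.6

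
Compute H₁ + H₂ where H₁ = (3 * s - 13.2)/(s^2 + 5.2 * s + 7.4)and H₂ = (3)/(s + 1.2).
Parallel: H = H₁ + H₂ = (n₁·d₂ + n₂·d₁)/(d₁·d₂).
n₁·d₂ = 3*s^2 - 9.6*s - 15.84. n₂·d₁ = 3*s^2 + 15.6*s + 22.2. Sum = 6*s^2 + 6*s + 6.36. d₁·d₂ = s^3 + 6.4*s^2 + 13.64*s + 8.88.
H(s) = (6*s^2 + 6*s + 6.36)/(s^3 + 6.4*s^2 + 13.64*s + 8.88)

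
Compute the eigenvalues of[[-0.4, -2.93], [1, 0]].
Eigenvalues solve det(λI - A) = 0.
Characteristic polynomial: λ^2 + 0.4*λ + 2.93 = 0.
Roots: -0.2 + 1.7j, -0.2 - 1.7j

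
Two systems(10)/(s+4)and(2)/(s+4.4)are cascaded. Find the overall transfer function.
Series: H = H₁ · H₂ = (n₁·n₂)/(d₁·d₂).
Num: n₁·n₂ = 20. Den: d₁·d₂ = s^2 + 8.4*s + 17.6.
H(s) = (20)/(s^2 + 8.4*s + 17.6)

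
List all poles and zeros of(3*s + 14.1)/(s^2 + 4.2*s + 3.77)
Set denominator = 0: s^2 + 4.2*s + 3.77 = (s + 2.9)(s + 1.3) = 0 → Poles: -1.3, -2.9
Set numerator = 0: 3*s + 14.1 = 0 → Zeros: -4.7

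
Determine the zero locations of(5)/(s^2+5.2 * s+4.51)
Numerator is a nonzero constant (5) → Zeros: none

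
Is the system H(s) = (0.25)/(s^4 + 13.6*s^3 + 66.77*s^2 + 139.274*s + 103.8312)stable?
Denominator: s^4 + 13.6*s^3 + 66.77*s^2 + 139.274*s + 103.8312 = (s + 4.6)(s + 2.7)(s + 4.4)(s + 1.9). Poles: -1.9, -2.7, -4.4, -4.6. All Re(p)<0: Yes (stable)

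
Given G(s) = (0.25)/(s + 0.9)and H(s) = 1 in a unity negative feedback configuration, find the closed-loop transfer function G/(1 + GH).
Closed-loop T = G/(1+GH).
Numerator: G_num * H_den = 0.25.
Denominator: G_den * H_den + G_num * H_num = (s + 0.9) + (0.25) = s + 1.15.
T(s) = (0.25)/(s + 1.15)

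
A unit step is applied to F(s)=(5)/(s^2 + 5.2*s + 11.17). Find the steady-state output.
FVT: lim_{t→∞} y(t) = lim_{s→0} s*Y(s) where Y(s) = F(s)/s.
= lim_{s→0} F(s) = F(0) = num(0)/den(0) = 5/11.17 = 0.4476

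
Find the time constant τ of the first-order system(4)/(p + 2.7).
First-order system: τ = -1/pole. Pole = -2.7. τ = -1/(-2.7) = 0.3704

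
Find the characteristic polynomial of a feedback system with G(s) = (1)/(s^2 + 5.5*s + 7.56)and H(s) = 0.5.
Characteristic poly = G_den * H_den + G_num * H_num = (s^2 + 5.5*s + 7.56) + (0.5) = s^2 + 5.5*s + 8.06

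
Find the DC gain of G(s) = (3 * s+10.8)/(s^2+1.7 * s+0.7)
DC gain = G(0) = num(0)/den(0) = 10.8/0.7 = 15.43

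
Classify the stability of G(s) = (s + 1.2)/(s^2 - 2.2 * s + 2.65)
Denominator: s^2 - 2.2*s + 2.65. Poles: 1.1 + 1.2j, 1.1 - 1.2j. Unstable (2 pole(s) in RHP)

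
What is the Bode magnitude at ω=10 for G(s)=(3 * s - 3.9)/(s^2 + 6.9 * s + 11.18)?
Substitute s = j*10: G(j10) = 0.19102 - 0.189368j.
|G(j10)| = sqrt(Re² + Im²) = 0.269.
20*log₁₀(0.269) = -11.41 dB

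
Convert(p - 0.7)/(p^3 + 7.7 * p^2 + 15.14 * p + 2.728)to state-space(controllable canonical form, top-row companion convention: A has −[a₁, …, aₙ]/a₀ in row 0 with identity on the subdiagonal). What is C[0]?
Reachable canonical form: C = numerator coefficients (right-aligned, zero-padded to length n).
num = p - 0.7, C = [[0, 1, -0.7]].
C[0] = 0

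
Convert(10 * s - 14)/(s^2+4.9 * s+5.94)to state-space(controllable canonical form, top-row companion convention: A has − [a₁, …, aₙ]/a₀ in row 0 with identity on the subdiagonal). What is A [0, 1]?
Reachable canonical form for den = s^2 + 4.9*s + 5.94: top row of A = -[a₁,a₂,...,aₙ]/a₀, ones on the subdiagonal, zeros elsewhere.
A = [[-4.9, -5.94], [1, 0]].
A[0,1] = -5.94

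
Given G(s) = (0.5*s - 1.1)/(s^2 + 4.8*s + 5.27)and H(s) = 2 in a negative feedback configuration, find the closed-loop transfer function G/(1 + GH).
Closed-loop T = G/(1+GH).
Numerator: G_num * H_den = 0.5*s - 1.1.
Denominator: G_den * H_den + G_num * H_num = (s^2 + 4.8*s + 5.27) + (s - 2.2) = s^2 + 5.8*s + 3.07.
T(s) = (0.5*s - 1.1)/(s^2 + 5.8*s + 3.07)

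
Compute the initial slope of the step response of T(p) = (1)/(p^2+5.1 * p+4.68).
IVT: y'(0⁺) = lim_{p→∞} p²·Y(p) = lim_{p→∞} p·T(p).
deg(num) = 0, deg(den) = 2, relative degree = 2 ≥ 2, so p·T(p) → 0. Initial slope = 0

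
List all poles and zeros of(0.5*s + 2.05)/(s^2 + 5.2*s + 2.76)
Set denominator = 0: s^2 + 5.2*s + 2.76 = (s + 0.6)(s + 4.6) = 0 → Poles: -0.6, -4.6
Set numerator = 0: 0.5*s + 2.05 = 0 → Zeros: -4.1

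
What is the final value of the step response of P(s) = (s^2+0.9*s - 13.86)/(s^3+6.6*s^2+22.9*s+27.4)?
FVT: lim_{t→∞} y(t) = lim_{s→0} s*Y(s) where Y(s) = P(s)/s.
= lim_{s→0} P(s) = P(0) = num(0)/den(0) = -13.86/27.4 = -0.5058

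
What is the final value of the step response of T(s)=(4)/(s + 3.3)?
FVT: lim_{t→∞} y(t) = lim_{s→0} s*Y(s) where Y(s) = T(s)/s.
= lim_{s→0} T(s) = T(0) = num(0)/den(0) = 4/3.3 = 1.212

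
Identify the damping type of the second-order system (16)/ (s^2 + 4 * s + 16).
Standard form: ωn²/(s²+2ζωn·s+ωn²) gives ωn=4, ζ=0.5.
Underdamped (ζ = 0.5 < 1)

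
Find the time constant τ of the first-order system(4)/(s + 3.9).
First-order system: τ = -1/pole. Pole = -3.9. τ = -1/(-3.9) = 0.2564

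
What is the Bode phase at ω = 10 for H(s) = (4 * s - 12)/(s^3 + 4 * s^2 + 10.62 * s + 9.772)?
Substitute s = j*10: H(j10) = -0.0326647 - 0.0276871j.
∠H(j10) = atan2(Im, Re) = atan2(-0.0276871, -0.0326647) = -139.71°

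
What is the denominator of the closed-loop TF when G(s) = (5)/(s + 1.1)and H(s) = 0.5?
Characteristic poly = G_den * H_den + G_num * H_num = (s + 1.1) + (2.5) = s + 3.6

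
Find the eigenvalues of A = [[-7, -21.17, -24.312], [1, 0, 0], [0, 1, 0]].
Eigenvalues solve det(λI - A) = 0.
Characteristic polynomial: λ^3 + 7*λ^2 + 21.17*λ + 24.312 = 0.
Factor: (λ + 2.4)(λ^2 + 4.6*λ + 10.13) = 0.
Roots: -2.3 + 2.2j, -2.3 - 2.2j, -2.4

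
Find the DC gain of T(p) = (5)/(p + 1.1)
DC gain = T(0) = num(0)/den(0) = 5/1.1 = 4.545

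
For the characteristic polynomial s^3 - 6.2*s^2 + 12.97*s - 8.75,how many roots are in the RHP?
s^3 - 6.2*s^2 + 12.97*s - 8.75 = (s - 1.4)(s^2 - 4.8*s + 6.25). Poles: 1.4, 2.4 + 0.7j, 2.4 - 0.7j. RHP poles (Re>0): 3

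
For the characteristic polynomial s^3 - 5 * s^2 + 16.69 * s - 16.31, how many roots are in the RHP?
s^3 - 5*s^2 + 16.69*s - 16.31 = (s - 1.4)(s^2 - 3.6*s + 11.65). Poles: 1.4, 1.8 + 2.9j, 1.8 - 2.9j. RHP poles (Re>0): 3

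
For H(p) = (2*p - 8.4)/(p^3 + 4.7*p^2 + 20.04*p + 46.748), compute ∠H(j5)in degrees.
Substitute p = j*5: H(j5) = 0.0616125 - 0.162935j.
∠H(j5) = atan2(Im, Re) = atan2(-0.162935, 0.0616125) = -69.29°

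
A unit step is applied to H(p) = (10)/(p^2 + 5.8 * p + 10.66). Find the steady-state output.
FVT: lim_{t→∞} y(t) = lim_{p→0} p*Y(p) where Y(p) = H(p)/p.
= lim_{p→0} H(p) = H(0) = num(0)/den(0) = 10/10.66 = 0.9381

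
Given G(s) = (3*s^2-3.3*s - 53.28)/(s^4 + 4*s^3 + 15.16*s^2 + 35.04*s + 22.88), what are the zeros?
Set numerator = 0: 3*s^2 - 3.3*s - 53.28 = 3*(s + 3.7)(s - 4.8) = 0 → Zeros: -3.7, 4.8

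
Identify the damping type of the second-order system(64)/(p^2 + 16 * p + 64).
Standard form: ωn²/(p²+2ζωn·p+ωn²) gives ωn=8, ζ=1.
Critically damped (ζ = 1)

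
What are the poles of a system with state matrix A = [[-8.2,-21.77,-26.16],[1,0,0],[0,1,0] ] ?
Eigenvalues solve det(λI - A) = 0.
Characteristic polynomial: λ^3 + 8.2*λ^2 + 21.77*λ + 26.16 = 0.
Factor: (λ + 4.8)(λ^2 + 3.4*λ + 5.45) = 0.
Roots: -1.7 + 1.6j, -1.7 - 1.6j, -4.8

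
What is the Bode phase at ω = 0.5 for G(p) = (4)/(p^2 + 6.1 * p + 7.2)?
Substitute p = j*0.5: G(j0.5) = 0.482597 - 0.211787j.
∠G(j0.5) = atan2(Im, Re) = atan2(-0.211787, 0.482597) = -23.69°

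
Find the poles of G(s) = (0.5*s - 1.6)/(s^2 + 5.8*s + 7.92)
Set denominator = 0: s^2 + 5.8*s + 7.92 = (s + 3.6)(s + 2.2) = 0 → Poles: -2.2, -3.6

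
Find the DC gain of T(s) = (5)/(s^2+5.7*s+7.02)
DC gain = T(0) = num(0)/den(0) = 5/7.02 = 0.7123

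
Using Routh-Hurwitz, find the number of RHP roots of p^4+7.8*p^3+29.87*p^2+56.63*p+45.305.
Routh array:
p^4: [1, 29.87, 45.305]; p^3: [7.8, 56.63]; p^2: [22.6097, 45.305]; p^1: [41.0005]; p^0: [45.305]
First column: [1, 7.8, 22.6097, 41.0005, 45.305]. Sign changes = RHP roots = 0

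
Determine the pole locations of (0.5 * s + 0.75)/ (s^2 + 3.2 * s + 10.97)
Set denominator = 0: s^2 + 3.2*s + 10.97 = 0 → Poles: -1.6 + 2.9j, -1.6 - 2.9j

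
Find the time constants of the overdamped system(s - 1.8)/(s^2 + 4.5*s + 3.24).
Overdamped: real poles at -0.9, -3.6. τ = -1/pole → τ₁ = 1.111, τ₂ = 0.2778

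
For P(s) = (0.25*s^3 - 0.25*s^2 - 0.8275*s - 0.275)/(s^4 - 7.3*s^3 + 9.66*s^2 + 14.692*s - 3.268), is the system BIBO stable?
Denominator: s^4 - 7.3*s^3 + 9.66*s^2 + 14.692*s - 3.268 = (s - 0.2)(s - 4.3)(s - 3.8)(s + 1). Poles: -1, 0.2, 3.8, 4.3. All Re(p)<0: No (unstable)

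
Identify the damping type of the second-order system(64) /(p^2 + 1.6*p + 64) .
Standard form: ωn²/(p²+2ζωn·p+ωn²) gives ωn=8, ζ=0.1.
Underdamped (ζ = 0.1 < 1)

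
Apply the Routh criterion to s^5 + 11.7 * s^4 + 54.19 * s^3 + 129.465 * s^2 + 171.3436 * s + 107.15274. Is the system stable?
Routh array:
s^5: [1, 54.19, 171.3436]; s^4: [11.7, 129.465, 107.15274]; s^3: [43.1246, 162.185]; s^2: [85.463, 107.15274]; s^1: [108.116]; s^0: [107.15274]
First column: [1, 11.7, 43.1246, 85.463, 108.116, 107.15274]. Sign changes = 0.
Yes, stable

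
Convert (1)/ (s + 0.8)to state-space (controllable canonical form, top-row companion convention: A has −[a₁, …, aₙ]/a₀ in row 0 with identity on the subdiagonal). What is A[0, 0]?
Reachable canonical form for den = s + 0.8: top row of A = -[a₁,a₂,...,aₙ]/a₀, ones on the subdiagonal, zeros elsewhere.
A = [[-0.8]].
A[0,0] = -0.8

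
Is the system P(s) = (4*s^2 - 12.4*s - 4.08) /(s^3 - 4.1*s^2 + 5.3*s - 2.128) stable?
Denominator: s^3 - 4.1*s^2 + 5.3*s - 2.128 = (s - 1.4)(s - 1.9)(s - 0.8). Poles: 0.8, 1.4, 1.9. All Re(p)<0: No (unstable)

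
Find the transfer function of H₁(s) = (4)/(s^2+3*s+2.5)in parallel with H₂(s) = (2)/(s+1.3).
Parallel: H = H₁ + H₂ = (n₁·d₂ + n₂·d₁)/(d₁·d₂).
n₁·d₂ = 4*s + 5.2. n₂·d₁ = 2*s^2 + 6*s + 5. Sum = 2*s^2 + 10*s + 10.2. d₁·d₂ = s^3 + 4.3*s^2 + 6.4*s + 3.25.
H(s) = (2*s^2 + 10*s + 10.2)/(s^3 + 4.3*s^2 + 6.4*s + 3.25)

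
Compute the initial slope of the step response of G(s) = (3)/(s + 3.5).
IVT: y'(0⁺) = lim_{s→∞} s²·Y(s) = lim_{s→∞} s·G(s).
deg(num) = 0, deg(den) = 1, relative degree = 1, so s·G(s) → (leading num)/(leading den) = 3/1 = 3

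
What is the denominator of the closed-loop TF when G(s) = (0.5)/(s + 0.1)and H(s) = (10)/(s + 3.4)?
Characteristic poly = G_den * H_den + G_num * H_num = (s^2 + 3.5*s + 0.34) + (5) = s^2 + 3.5*s + 5.34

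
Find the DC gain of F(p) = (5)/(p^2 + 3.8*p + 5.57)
DC gain = F(0) = num(0)/den(0) = 5/5.57 = 0.8977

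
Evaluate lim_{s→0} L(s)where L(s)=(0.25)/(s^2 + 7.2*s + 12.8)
DC gain = L(0) = num(0)/den(0) = 0.25/12.8 = 0.01953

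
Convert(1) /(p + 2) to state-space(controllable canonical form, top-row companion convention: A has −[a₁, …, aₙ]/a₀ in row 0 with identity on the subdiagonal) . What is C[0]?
Reachable canonical form: C = numerator coefficients (right-aligned, zero-padded to length n).
num = 1, C = [[1]].
C[0] = 1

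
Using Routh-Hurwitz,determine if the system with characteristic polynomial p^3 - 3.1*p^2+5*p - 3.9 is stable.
Routh array:
p^3: [1, 5]; p^2: [-3.1, -3.9]; p^1: [3.74194]; p^0: [-3.9]
First column: [1, -3.1, 3.74194, -3.9]. Sign changes = 3.
No, unstable (3 RHP root(s))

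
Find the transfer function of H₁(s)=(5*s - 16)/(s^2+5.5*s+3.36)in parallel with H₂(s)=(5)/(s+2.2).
Parallel: H = H₁ + H₂ = (n₁·d₂ + n₂·d₁)/(d₁·d₂).
n₁·d₂ = 5*s^2 - 5*s - 35.2. n₂·d₁ = 5*s^2 + 27.5*s + 16.8. Sum = 10*s^2 + 22.5*s - 18.4. d₁·d₂ = s^3 + 7.7*s^2 + 15.46*s + 7.392.
H(s) = (10*s^2 + 22.5*s - 18.4)/(s^3 + 7.7*s^2 + 15.46*s + 7.392)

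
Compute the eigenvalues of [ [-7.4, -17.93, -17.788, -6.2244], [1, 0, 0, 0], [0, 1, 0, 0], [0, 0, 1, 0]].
Eigenvalues solve det(λI - A) = 0.
Characteristic polynomial: λ^4 + 7.4*λ^3 + 17.93*λ^2 + 17.788*λ + 6.2244 = 0.
Factor: (λ + 0.9)(λ + 1.3)(λ + 1.4)(λ + 3.8) = 0.
Roots: -0.9, -1.3, -1.4, -3.8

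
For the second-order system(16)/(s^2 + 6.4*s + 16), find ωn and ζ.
Standard form: ωn²/(s²+2ζωn·s+ωn²).
const=16=ωn² → ωn=4, s coeff=6.4=2ζωn → ζ=0.8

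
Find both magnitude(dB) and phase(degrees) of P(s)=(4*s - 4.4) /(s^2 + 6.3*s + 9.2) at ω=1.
Substitute s = j*1: P(j1) = -0.101749 + 0.565978j.
|P| = 20*log₁₀(sqrt(Re²+Im²)) = -4.81 dB.
∠P = atan2(Im, Re) = 100.19°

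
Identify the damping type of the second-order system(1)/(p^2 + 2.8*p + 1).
Standard form: ωn²/(p²+2ζωn·p+ωn²) gives ωn=1, ζ=1.4.
Overdamped (ζ = 1.4 > 1)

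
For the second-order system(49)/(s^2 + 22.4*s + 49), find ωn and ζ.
Standard form: ωn²/(s²+2ζωn·s+ωn²).
const=49=ωn² → ωn=7, s coeff=22.4=2ζωn → ζ=1.6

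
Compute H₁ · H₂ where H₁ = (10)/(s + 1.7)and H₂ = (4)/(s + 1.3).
Series: H = H₁ · H₂ = (n₁·n₂)/(d₁·d₂).
Num: n₁·n₂ = 40. Den: d₁·d₂ = s^2 + 3*s + 2.21.
H(s) = (40)/(s^2 + 3*s + 2.21)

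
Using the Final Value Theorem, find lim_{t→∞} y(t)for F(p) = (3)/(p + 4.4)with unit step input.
FVT: lim_{t→∞} y(t) = lim_{p→0} p*Y(p) where Y(p) = F(p)/p.
= lim_{p→0} F(p) = F(0) = num(0)/den(0) = 3/4.4 = 0.6818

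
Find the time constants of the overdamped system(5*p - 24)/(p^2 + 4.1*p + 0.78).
Overdamped: real poles at -0.2, -3.9. τ = -1/pole → τ₁ = 5, τ₂ = 0.2564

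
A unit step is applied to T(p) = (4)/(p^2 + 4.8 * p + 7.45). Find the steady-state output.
FVT: lim_{t→∞} y(t) = lim_{p→0} p*Y(p) where Y(p) = T(p)/p.
= lim_{p→0} T(p) = T(0) = num(0)/den(0) = 4/7.45 = 0.5369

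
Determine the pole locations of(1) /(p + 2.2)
Set denominator = 0: p + 2.2 = 0 → Poles: -2.2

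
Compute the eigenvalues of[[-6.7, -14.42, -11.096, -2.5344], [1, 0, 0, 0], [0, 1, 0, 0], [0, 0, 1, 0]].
Eigenvalues solve det(λI - A) = 0.
Characteristic polynomial: λ^4 + 6.7*λ^3 + 14.42*λ^2 + 11.096*λ + 2.5344 = 0.
Factor: (λ + 0.4)(λ + 3.2)(λ + 0.9)(λ + 2.2) = 0.
Roots: -0.4, -0.9, -2.2, -3.2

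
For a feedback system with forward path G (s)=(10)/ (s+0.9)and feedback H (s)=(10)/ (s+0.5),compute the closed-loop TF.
Closed-loop T = G/(1+GH).
Numerator: G_num * H_den = 10*s + 5.
Denominator: G_den * H_den + G_num * H_num = (s^2 + 1.4*s + 0.45) + (100) = s^2 + 1.4*s + 100.45.
T(s) = (10*s + 5)/(s^2 + 1.4*s + 100.45)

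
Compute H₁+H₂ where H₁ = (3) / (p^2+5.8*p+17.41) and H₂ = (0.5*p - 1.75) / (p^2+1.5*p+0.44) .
Parallel: H = H₁ + H₂ = (n₁·d₂ + n₂·d₁)/(d₁·d₂).
n₁·d₂ = 3*p^2 + 4.5*p + 1.32. n₂·d₁ = 0.5*p^3 + 1.15*p^2 - 1.445*p - 30.4675. Sum = 0.5*p^3 + 4.15*p^2 + 3.055*p - 29.1475. d₁·d₂ = p^4 + 7.3*p^3 + 26.55*p^2 + 28.667*p + 7.6604.
H(p) = (0.5*p^3 + 4.15*p^2 + 3.055*p - 29.1475)/(p^4 + 7.3*p^3 + 26.55*p^2 + 28.667*p + 7.6604)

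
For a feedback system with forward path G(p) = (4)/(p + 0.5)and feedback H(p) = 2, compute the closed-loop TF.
Closed-loop T = G/(1+GH).
Numerator: G_num * H_den = 4.
Denominator: G_den * H_den + G_num * H_num = (p + 0.5) + (8) = p + 8.5.
T(p) = (4)/(p + 8.5)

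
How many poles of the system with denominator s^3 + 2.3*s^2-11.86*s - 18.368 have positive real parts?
s^3 + 2.3*s^2 - 11.86*s - 18.368 = (s - 3.2)(s + 1.4)(s + 4.1). Poles: -1.4, -4.1, 3.2. RHP poles (Re>0): 1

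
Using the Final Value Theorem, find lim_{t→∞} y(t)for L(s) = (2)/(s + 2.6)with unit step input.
FVT: lim_{t→∞} y(t) = lim_{s→0} s*Y(s) where Y(s) = L(s)/s.
= lim_{s→0} L(s) = L(0) = num(0)/den(0) = 2/2.6 = 0.7692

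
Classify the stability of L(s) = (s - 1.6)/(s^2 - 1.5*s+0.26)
Denominator: s^2 - 1.5*s + 0.26 = (s - 0.2)(s - 1.3). Poles: 0.2, 1.3. Unstable (2 pole(s) in RHP)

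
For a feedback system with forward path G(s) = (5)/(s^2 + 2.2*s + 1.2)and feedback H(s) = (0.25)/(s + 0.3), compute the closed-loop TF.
Closed-loop T = G/(1+GH).
Numerator: G_num * H_den = 5*s + 1.5.
Denominator: G_den * H_den + G_num * H_num = (s^3 + 2.5*s^2 + 1.86*s + 0.36) + (1.25) = s^3 + 2.5*s^2 + 1.86*s + 1.61.
T(s) = (5*s + 1.5)/(s^3 + 2.5*s^2 + 1.86*s + 1.61)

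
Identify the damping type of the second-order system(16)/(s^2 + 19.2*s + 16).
Standard form: ωn²/(s²+2ζωn·s+ωn²) gives ωn=4, ζ=2.4.
Overdamped (ζ = 2.4 > 1)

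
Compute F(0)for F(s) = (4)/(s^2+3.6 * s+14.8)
DC gain = F(0) = num(0)/den(0) = 4/14.8 = 0.2703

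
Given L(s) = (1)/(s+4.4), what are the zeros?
Numerator is a nonzero constant (1) → Zeros: none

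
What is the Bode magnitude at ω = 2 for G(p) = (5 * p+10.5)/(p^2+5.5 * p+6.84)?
Substitute p = j*2: G(j2) = 1.08333 - 0.674851j.
|G(j2)| = sqrt(Re² + Im²) = 1.276.
20*log₁₀(1.276) = 2.12 dB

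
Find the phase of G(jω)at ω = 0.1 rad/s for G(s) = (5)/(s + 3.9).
Substitute s = j*0.1: G(j0.1) = 1.28121 - 0.0328515j.
∠G(j0.1) = atan2(Im, Re) = atan2(-0.0328515, 1.28121) = -1.47°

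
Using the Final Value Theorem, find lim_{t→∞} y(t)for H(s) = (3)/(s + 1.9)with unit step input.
FVT: lim_{t→∞} y(t) = lim_{s→0} s*Y(s) where Y(s) = H(s)/s.
= lim_{s→0} H(s) = H(0) = num(0)/den(0) = 3/1.9 = 1.579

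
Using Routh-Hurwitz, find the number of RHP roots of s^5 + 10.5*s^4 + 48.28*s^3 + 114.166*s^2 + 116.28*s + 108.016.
Routh array:
s^5: [1, 48.28, 116.28]; s^4: [10.5, 114.166, 108.016]; s^3: [37.407, 105.993]; s^2: [84.4143, 108.016]; s^1: [58.1269]; s^0: [108.016]
First column: [1, 10.5, 37.407, 84.4143, 58.1269, 108.016]. Sign changes = RHP roots = 0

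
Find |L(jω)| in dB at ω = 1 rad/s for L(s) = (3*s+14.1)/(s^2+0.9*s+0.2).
Substitute s = j*1: L(j1) = -5.91724 - 10.4069j.
|L(j1)| = sqrt(Re² + Im²) = 11.97.
20*log₁₀(11.97) = 21.56 dB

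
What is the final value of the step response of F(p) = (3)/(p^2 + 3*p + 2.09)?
FVT: lim_{t→∞} y(t) = lim_{p→0} p*Y(p) where Y(p) = F(p)/p.
= lim_{p→0} F(p) = F(0) = num(0)/den(0) = 3/2.09 = 1.435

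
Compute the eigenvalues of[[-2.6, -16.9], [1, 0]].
Eigenvalues solve det(λI - A) = 0.
Characteristic polynomial: λ^2 + 2.6*λ + 16.9 = 0.
Roots: -1.3 + 3.9j, -1.3 - 3.9j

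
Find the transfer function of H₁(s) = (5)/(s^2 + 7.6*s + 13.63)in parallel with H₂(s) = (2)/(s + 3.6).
Parallel: H = H₁ + H₂ = (n₁·d₂ + n₂·d₁)/(d₁·d₂).
n₁·d₂ = 5*s + 18. n₂·d₁ = 2*s^2 + 15.2*s + 27.26. Sum = 2*s^2 + 20.2*s + 45.26. d₁·d₂ = s^3 + 11.2*s^2 + 40.99*s + 49.068.
H(s) = (2*s^2 + 20.2*s + 45.26)/(s^3 + 11.2*s^2 + 40.99*s + 49.068)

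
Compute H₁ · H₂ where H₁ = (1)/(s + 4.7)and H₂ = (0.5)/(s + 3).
Series: H = H₁ · H₂ = (n₁·n₂)/(d₁·d₂).
Num: n₁·n₂ = 0.5. Den: d₁·d₂ = s^2 + 7.7*s + 14.1.
H(s) = (0.5)/(s^2 + 7.7*s + 14.1)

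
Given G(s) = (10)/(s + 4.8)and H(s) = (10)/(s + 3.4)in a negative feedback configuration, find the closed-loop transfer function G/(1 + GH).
Closed-loop T = G/(1+GH).
Numerator: G_num * H_den = 10*s + 34.
Denominator: G_den * H_den + G_num * H_num = (s^2 + 8.2*s + 16.32) + (100) = s^2 + 8.2*s + 116.32.
T(s) = (10*s + 34)/(s^2 + 8.2*s + 116.32)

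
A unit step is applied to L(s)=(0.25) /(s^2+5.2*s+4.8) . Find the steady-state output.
FVT: lim_{t→∞} y(t) = lim_{s→0} s*Y(s) where Y(s) = L(s)/s.
= lim_{s→0} L(s) = L(0) = num(0)/den(0) = 0.25/4.8 = 0.05208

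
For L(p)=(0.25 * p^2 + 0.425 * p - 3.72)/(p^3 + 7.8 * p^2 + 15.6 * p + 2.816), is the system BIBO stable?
Denominator: p^3 + 7.8*p^2 + 15.6*p + 2.816 = (p + 4.4)(p + 0.2)(p + 3.2). Poles: -0.2, -3.2, -4.4. All Re(p)<0: Yes (stable)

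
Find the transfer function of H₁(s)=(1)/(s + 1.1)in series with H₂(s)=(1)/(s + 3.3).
Series: H = H₁ · H₂ = (n₁·n₂)/(d₁·d₂).
Num: n₁·n₂ = 1. Den: d₁·d₂ = s^2 + 4.4*s + 3.63.
H(s) = (1)/(s^2 + 4.4*s + 3.63)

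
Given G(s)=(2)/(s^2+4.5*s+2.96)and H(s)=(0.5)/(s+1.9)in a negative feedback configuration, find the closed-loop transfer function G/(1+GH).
Closed-loop T = G/(1+GH).
Numerator: G_num * H_den = 2*s + 3.8.
Denominator: G_den * H_den + G_num * H_num = (s^3 + 6.4*s^2 + 11.51*s + 5.624) + (1) = s^3 + 6.4*s^2 + 11.51*s + 6.624.
T(s) = (2*s + 3.8)/(s^3 + 6.4*s^2 + 11.51*s + 6.624)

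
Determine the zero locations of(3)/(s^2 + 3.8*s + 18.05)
Numerator is a nonzero constant (3) → Zeros: none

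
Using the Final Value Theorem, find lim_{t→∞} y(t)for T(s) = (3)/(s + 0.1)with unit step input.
FVT: lim_{t→∞} y(t) = lim_{s→0} s*Y(s) where Y(s) = T(s)/s.
= lim_{s→0} T(s) = T(0) = num(0)/den(0) = 3/0.1 = 30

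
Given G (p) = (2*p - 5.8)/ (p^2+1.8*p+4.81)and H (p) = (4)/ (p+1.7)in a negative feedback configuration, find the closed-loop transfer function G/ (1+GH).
Closed-loop T = G/(1+GH).
Numerator: G_num * H_den = 2*p^2 - 2.4*p - 9.86.
Denominator: G_den * H_den + G_num * H_num = (p^3 + 3.5*p^2 + 7.87*p + 8.177) + (8*p - 23.2) = p^3 + 3.5*p^2 + 15.87*p - 15.023.
T(p) = (2*p^2 - 2.4*p - 9.86)/(p^3 + 3.5*p^2 + 15.87*p - 15.023)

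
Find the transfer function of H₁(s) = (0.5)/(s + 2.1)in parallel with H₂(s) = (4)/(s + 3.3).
Parallel: H = H₁ + H₂ = (n₁·d₂ + n₂·d₁)/(d₁·d₂).
n₁·d₂ = 0.5*s + 1.65. n₂·d₁ = 4*s + 8.4. Sum = 4.5*s + 10.05. d₁·d₂ = s^2 + 5.4*s + 6.93.
H(s) = (4.5*s + 10.05)/(s^2 + 5.4*s + 6.93)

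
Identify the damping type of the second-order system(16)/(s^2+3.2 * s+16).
Standard form: ωn²/(s²+2ζωn·s+ωn²) gives ωn=4, ζ=0.4.
Underdamped (ζ = 0.4 < 1)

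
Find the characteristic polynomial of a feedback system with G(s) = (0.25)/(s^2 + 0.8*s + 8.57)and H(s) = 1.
Characteristic poly = G_den * H_den + G_num * H_num = (s^2 + 0.8*s + 8.57) + (0.25) = s^2 + 0.8*s + 8.82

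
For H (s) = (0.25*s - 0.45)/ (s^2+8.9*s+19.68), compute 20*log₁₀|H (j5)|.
Substitute s = j*5: H(j5) = 0.028886 + 0.00665902j.
|H(j5)| = sqrt(Re² + Im²) = 0.02964.
20*log₁₀(0.02964) = -30.56 dB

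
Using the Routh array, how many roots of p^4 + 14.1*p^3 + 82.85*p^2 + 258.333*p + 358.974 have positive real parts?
Routh array:
p^4: [1, 82.85, 358.974]; p^3: [14.1, 258.333]; p^2: [64.5285, 358.974]; p^1: [179.894]; p^0: [358.974]
First column: [1, 14.1, 64.5285, 179.894, 358.974]. Sign changes = RHP roots = 0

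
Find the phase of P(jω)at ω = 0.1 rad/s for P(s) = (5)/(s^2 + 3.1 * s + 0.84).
Substitute s = j*0.1: P(j0.1) = 5.28662 - 1.97452j.
∠P(j0.1) = atan2(Im, Re) = atan2(-1.97452, 5.28662) = -20.48°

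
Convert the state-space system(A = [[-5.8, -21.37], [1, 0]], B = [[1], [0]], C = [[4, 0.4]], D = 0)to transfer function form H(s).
H(s) = C(sI - A)⁻¹B + D.
Characteristic polynomial det(sI - A) = s^2 + 5.8*s + 21.37.
Numerator from C·adj(sI-A)·B + D·det(sI-A) = 4*s + 0.4.
H(s) = (4*s + 0.4)/(s^2 + 5.8*s + 21.37)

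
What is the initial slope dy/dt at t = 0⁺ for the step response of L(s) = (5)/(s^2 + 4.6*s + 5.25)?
IVT: y'(0⁺) = lim_{s→∞} s²·Y(s) = lim_{s→∞} s·L(s).
deg(num) = 0, deg(den) = 2, relative degree = 2 ≥ 2, so s·L(s) → 0. Initial slope = 0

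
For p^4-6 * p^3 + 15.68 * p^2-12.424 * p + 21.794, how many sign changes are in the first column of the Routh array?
Routh array:
p^4: [1, 15.68, 21.794]; p^3: [-6, -12.424]; p^2: [13.6093, 21.794]; p^1: [-2.81559]; p^0: [21.794]
First column: [1, -6, 13.6093, -2.81559, 21.794]. Sign changes = 4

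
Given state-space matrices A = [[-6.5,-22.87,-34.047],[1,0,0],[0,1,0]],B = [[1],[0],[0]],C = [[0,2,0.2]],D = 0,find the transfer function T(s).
T(s) = C(sI - A)⁻¹B + D.
Characteristic polynomial det(sI - A) = s^3 + 6.5*s^2 + 22.87*s + 34.047.
Numerator from C·adj(sI-A)·B + D·det(sI-A) = 2*s + 0.2.
T(s) = (2*s + 0.2)/(s^3 + 6.5*s^2 + 22.87*s + 34.047)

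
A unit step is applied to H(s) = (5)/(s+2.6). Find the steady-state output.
FVT: lim_{t→∞} y(t) = lim_{s→0} s*Y(s) where Y(s) = H(s)/s.
= lim_{s→0} H(s) = H(0) = num(0)/den(0) = 5/2.6 = 1.923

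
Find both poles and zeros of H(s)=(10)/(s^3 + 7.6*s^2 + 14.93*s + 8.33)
Set denominator = 0: s^3 + 7.6*s^2 + 14.93*s + 8.33 = (s + 4.9)(s + 1.7)(s + 1) = 0 → Poles: -1, -1.7, -4.9
Numerator is a nonzero constant (10) → Zeros: none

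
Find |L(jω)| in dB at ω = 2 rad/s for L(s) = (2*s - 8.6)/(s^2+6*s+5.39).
Substitute s = j*2: L(j2) = 0.247005 + 0.745278j.
|L(j2)| = sqrt(Re² + Im²) = 0.7851.
20*log₁₀(0.7851) = -2.10 dB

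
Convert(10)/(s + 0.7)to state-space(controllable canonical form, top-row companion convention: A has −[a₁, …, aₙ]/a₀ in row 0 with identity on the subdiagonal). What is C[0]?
Reachable canonical form: C = numerator coefficients (right-aligned, zero-padded to length n).
num = 10, C = [[10]].
C[0] = 10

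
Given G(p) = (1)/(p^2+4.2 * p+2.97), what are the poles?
Set denominator = 0: p^2 + 4.2*p + 2.97 = (p + 3.3)(p + 0.9) = 0 → Poles: -0.9, -3.3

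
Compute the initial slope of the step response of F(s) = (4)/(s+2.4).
IVT: y'(0⁺) = lim_{s→∞} s²·Y(s) = lim_{s→∞} s·F(s).
deg(num) = 0, deg(den) = 1, relative degree = 1, so s·F(s) → (leading num)/(leading den) = 4/1 = 4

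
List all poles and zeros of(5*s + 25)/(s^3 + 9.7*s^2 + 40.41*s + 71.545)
Set denominator = 0: s^3 + 9.7*s^2 + 40.41*s + 71.545 = (s + 4.1)(s^2 + 5.6*s + 17.45) = 0 → Poles: -2.8 + 3.1j, -2.8 - 3.1j, -4.1
Set numerator = 0: 5*s + 25 = 0 → Zeros: -5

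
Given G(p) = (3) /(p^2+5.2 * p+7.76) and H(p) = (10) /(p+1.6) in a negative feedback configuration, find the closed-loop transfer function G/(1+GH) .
Closed-loop T = G/(1+GH).
Numerator: G_num * H_den = 3*p + 4.8.
Denominator: G_den * H_den + G_num * H_num = (p^3 + 6.8*p^2 + 16.08*p + 12.416) + (30) = p^3 + 6.8*p^2 + 16.08*p + 42.416.
T(p) = (3*p + 4.8)/(p^3 + 6.8*p^2 + 16.08*p + 42.416)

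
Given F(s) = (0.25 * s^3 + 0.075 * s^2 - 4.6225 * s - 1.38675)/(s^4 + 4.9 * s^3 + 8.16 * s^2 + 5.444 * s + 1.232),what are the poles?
Set denominator = 0: s^4 + 4.9*s^3 + 8.16*s^2 + 5.444*s + 1.232 = (s + 0.8)(s + 1.4)(s + 0.5)(s + 2.2) = 0 → Poles: -0.5, -0.8, -1.4, -2.2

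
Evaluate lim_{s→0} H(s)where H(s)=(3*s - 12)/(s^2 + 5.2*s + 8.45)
DC gain = H(0) = num(0)/den(0) = -12/8.45 = -1.42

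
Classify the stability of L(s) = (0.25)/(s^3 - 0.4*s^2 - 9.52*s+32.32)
Denominator: s^3 - 0.4*s^2 - 9.52*s + 32.32 = (s + 4)(s^2 - 4.4*s + 8.08). Poles: -4, 2.2 + 1.8j, 2.2 - 1.8j. Unstable (2 pole(s) in RHP)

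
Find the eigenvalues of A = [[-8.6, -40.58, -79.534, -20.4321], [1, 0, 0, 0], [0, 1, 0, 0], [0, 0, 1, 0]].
Eigenvalues solve det(λI - A) = 0.
Characteristic polynomial: λ^4 + 8.6*λ^3 + 40.58*λ^2 + 79.534*λ + 20.4321 = 0.
Factor: (λ + 0.3)(λ + 3.1)(λ^2 + 5.2*λ + 21.97) = 0.
Roots: -0.3, -2.6 + 3.9j, -2.6 - 3.9j, -3.1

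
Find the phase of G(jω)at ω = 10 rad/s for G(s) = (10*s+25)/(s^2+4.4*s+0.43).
Substitute s = j*10: G(j10) = 0.161242 - 0.933066j.
∠G(j10) = atan2(Im, Re) = atan2(-0.933066, 0.161242) = -80.20°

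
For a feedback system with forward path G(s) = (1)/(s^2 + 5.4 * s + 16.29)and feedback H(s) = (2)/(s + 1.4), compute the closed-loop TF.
Closed-loop T = G/(1+GH).
Numerator: G_num * H_den = s + 1.4.
Denominator: G_den * H_den + G_num * H_num = (s^3 + 6.8*s^2 + 23.85*s + 22.806) + (2) = s^3 + 6.8*s^2 + 23.85*s + 24.806.
T(s) = (s + 1.4)/(s^3 + 6.8*s^2 + 23.85*s + 24.806)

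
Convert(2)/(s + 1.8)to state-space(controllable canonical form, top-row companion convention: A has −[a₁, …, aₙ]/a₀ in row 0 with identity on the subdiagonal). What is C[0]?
Reachable canonical form: C = numerator coefficients (right-aligned, zero-padded to length n).
num = 2, C = [[2]].
C[0] = 2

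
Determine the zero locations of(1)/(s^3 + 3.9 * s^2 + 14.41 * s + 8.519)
Numerator is a nonzero constant (1) → Zeros: none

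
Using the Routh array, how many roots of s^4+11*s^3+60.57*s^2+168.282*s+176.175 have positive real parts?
Routh array:
s^4: [1, 60.57, 176.175]; s^3: [11, 168.282]; s^2: [45.2716, 176.175]; s^1: [125.475]; s^0: [176.175]
First column: [1, 11, 45.2716, 125.475, 176.175]. Sign changes = RHP roots = 0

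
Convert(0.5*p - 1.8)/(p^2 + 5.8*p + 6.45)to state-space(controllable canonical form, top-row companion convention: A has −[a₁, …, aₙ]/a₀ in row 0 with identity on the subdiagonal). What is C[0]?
Reachable canonical form: C = numerator coefficients (right-aligned, zero-padded to length n).
num = 0.5*p - 1.8, C = [[0.5, -1.8]].
C[0] = 0.5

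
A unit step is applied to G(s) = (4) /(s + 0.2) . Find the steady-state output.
FVT: lim_{t→∞} y(t) = lim_{s→0} s*Y(s) where Y(s) = G(s)/s.
= lim_{s→0} G(s) = G(0) = num(0)/den(0) = 4/0.2 = 20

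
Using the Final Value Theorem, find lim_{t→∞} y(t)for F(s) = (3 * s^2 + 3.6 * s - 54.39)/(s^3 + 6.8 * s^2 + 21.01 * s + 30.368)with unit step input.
FVT: lim_{t→∞} y(t) = lim_{s→0} s*Y(s) where Y(s) = F(s)/s.
= lim_{s→0} F(s) = F(0) = num(0)/den(0) = -54.39/30.368 = -1.791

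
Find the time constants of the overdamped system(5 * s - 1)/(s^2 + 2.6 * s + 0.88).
Overdamped: real poles at -2.2, -0.4. τ = -1/pole → τ₁ = 0.4545, τ₂ = 2.5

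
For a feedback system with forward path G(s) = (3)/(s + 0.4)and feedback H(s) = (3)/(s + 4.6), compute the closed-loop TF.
Closed-loop T = G/(1+GH).
Numerator: G_num * H_den = 3*s + 13.8.
Denominator: G_den * H_den + G_num * H_num = (s^2 + 5*s + 1.84) + (9) = s^2 + 5*s + 10.84.
T(s) = (3*s + 13.8)/(s^2 + 5*s + 10.84)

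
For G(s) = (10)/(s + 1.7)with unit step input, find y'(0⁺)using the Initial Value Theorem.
IVT: y'(0⁺) = lim_{s→∞} s²·Y(s) = lim_{s→∞} s·G(s).
deg(num) = 0, deg(den) = 1, relative degree = 1, so s·G(s) → (leading num)/(leading den) = 10/1 = 10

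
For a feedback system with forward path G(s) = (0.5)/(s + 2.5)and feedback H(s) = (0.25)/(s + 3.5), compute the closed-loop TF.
Closed-loop T = G/(1+GH).
Numerator: G_num * H_den = 0.5*s + 1.75.
Denominator: G_den * H_den + G_num * H_num = (s^2 + 6*s + 8.75) + (0.125) = s^2 + 6*s + 8.875.
T(s) = (0.5*s + 1.75)/(s^2 + 6*s + 8.875)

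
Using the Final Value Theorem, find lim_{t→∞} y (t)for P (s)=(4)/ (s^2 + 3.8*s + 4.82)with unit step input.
FVT: lim_{t→∞} y(t) = lim_{s→0} s*Y(s) where Y(s) = P(s)/s.
= lim_{s→0} P(s) = P(0) = num(0)/den(0) = 4/4.82 = 0.8299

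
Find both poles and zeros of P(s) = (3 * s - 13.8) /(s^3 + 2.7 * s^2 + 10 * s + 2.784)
Set denominator = 0: s^3 + 2.7*s^2 + 10*s + 2.784 = (s + 0.3)(s^2 + 2.4*s + 9.28) = 0 → Poles: -0.3, -1.2 + 2.8j, -1.2 - 2.8j
Set numerator = 0: 3*s - 13.8 = 0 → Zeros: 4.6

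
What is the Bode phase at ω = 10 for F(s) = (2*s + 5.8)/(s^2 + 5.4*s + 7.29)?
Substitute s = j*10: F(j10) = 0.0471093 - 0.188287j.
∠F(j10) = atan2(Im, Re) = atan2(-0.188287, 0.0471093) = -75.95°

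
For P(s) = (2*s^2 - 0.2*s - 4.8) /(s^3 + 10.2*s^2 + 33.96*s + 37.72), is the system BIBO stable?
Denominator: s^3 + 10.2*s^2 + 33.96*s + 37.72 = (s + 4.6)(s^2 + 5.6*s + 8.2). Poles: -2.8 + 0.6j, -2.8 - 0.6j, -4.6. All Re(p)<0: Yes (stable)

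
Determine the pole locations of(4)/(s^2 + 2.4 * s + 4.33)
Set denominator = 0: s^2 + 2.4*s + 4.33 = 0 → Poles: -1.2 + 1.7j, -1.2 - 1.7j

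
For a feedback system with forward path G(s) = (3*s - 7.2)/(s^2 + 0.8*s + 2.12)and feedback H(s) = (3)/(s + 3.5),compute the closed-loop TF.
Closed-loop T = G/(1+GH).
Numerator: G_num * H_den = 3*s^2 + 3.3*s - 25.2.
Denominator: G_den * H_den + G_num * H_num = (s^3 + 4.3*s^2 + 4.92*s + 7.42) + (9*s - 21.6) = s^3 + 4.3*s^2 + 13.92*s - 14.18.
T(s) = (3*s^2 + 3.3*s - 25.2)/(s^3 + 4.3*s^2 + 13.92*s - 14.18)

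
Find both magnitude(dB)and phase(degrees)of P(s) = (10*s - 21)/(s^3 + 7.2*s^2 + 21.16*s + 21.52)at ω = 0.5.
Substitute s = j*0.5: P(j0.5) = -0.726326 + 0.638628j.
|P| = 20*log₁₀(sqrt(Re²+Im²)) = -0.29 dB.
∠P = atan2(Im, Re) = 138.68°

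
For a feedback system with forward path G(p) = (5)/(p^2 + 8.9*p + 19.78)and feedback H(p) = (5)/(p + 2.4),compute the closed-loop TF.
Closed-loop T = G/(1+GH).
Numerator: G_num * H_den = 5*p + 12.
Denominator: G_den * H_den + G_num * H_num = (p^3 + 11.3*p^2 + 41.14*p + 47.472) + (25) = p^3 + 11.3*p^2 + 41.14*p + 72.472.
T(p) = (5*p + 12)/(p^3 + 11.3*p^2 + 41.14*p + 72.472)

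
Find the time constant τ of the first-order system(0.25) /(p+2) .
First-order system: τ = -1/pole. Pole = -2. τ = -1/(-2) = 0.5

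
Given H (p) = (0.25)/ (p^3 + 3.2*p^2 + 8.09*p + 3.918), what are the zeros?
Numerator is a nonzero constant (0.25) → Zeros: none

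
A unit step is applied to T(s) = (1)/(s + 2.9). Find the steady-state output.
FVT: lim_{t→∞} y(t) = lim_{s→0} s*Y(s) where Y(s) = T(s)/s.
= lim_{s→0} T(s) = T(0) = num(0)/den(0) = 1/2.9 = 0.3448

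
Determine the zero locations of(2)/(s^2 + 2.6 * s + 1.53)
Numerator is a nonzero constant (2) → Zeros: none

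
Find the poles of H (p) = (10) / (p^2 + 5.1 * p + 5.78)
Set denominator = 0: p^2 + 5.1*p + 5.78 = (p + 3.4)(p + 1.7) = 0 → Poles: -1.7, -3.4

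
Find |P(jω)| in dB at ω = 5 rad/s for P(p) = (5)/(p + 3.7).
Substitute p = j*5: P(j5) = 0.47816 - 0.646162j.
|P(j5)| = sqrt(Re² + Im²) = 0.8038.
20*log₁₀(0.8038) = -1.90 dB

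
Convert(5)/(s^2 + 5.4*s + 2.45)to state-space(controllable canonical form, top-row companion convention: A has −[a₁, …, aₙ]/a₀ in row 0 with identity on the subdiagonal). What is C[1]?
Reachable canonical form: C = numerator coefficients (right-aligned, zero-padded to length n).
num = 5, C = [[0, 5]].
C[1] = 5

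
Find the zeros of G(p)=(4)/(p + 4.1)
Numerator is a nonzero constant (4) → Zeros: none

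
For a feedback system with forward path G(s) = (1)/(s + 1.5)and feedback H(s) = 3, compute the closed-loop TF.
Closed-loop T = G/(1+GH).
Numerator: G_num * H_den = 1.
Denominator: G_den * H_den + G_num * H_num = (s + 1.5) + (3) = s + 4.5.
T(s) = (1)/(s + 4.5)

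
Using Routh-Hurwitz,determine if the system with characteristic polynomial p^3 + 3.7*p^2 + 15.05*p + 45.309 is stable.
Routh array:
p^3: [1, 15.05]; p^2: [3.7, 45.309]; p^1: [2.80432]; p^0: [45.309]
First column: [1, 3.7, 2.80432, 45.309]. Sign changes = 0.
Yes, stable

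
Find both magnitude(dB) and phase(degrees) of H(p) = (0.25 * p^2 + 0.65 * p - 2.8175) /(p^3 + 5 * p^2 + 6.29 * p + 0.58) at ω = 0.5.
Substitute p = j*0.5: H(j0.5) = 0.304212 + 0.886152j.
|H| = 20*log₁₀(sqrt(Re²+Im²)) = -0.57 dB.
∠H = atan2(Im, Re) = 71.05°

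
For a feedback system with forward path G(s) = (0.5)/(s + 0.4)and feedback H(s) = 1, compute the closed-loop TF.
Closed-loop T = G/(1+GH).
Numerator: G_num * H_den = 0.5.
Denominator: G_den * H_den + G_num * H_num = (s + 0.4) + (0.5) = s + 0.9.
T(s) = (0.5)/(s + 0.9)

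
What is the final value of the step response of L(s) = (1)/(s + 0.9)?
FVT: lim_{t→∞} y(t) = lim_{s→0} s*Y(s) where Y(s) = L(s)/s.
= lim_{s→0} L(s) = L(0) = num(0)/den(0) = 1/0.9 = 1.111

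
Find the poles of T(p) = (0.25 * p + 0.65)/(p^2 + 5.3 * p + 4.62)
Set denominator = 0: p^2 + 5.3*p + 4.62 = (p + 1.1)(p + 4.2) = 0 → Poles: -1.1, -4.2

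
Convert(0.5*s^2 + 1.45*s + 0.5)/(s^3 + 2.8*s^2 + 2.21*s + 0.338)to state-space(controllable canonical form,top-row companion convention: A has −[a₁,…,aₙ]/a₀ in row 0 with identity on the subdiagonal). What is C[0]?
Reachable canonical form: C = numerator coefficients (right-aligned, zero-padded to length n).
num = 0.5*s^2 + 1.45*s + 0.5, C = [[0.5, 1.45, 0.5]].
C[0] = 0.5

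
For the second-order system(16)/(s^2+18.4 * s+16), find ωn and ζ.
Standard form: ωn²/(s²+2ζωn·s+ωn²).
const=16=ωn² → ωn=4, s coeff=18.4=2ζωn → ζ=2.3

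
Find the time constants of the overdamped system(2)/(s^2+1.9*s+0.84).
Overdamped: real poles at -0.7, -1.2. τ = -1/pole → τ₁ = 1.429, τ₂ = 0.8333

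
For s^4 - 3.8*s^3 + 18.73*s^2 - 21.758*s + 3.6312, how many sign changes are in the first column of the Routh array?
Routh array:
s^4: [1, 18.73, 3.6312]; s^3: [-3.8, -21.758]; s^2: [13.0042, 3.6312]; s^1: [-20.6969]; s^0: [3.6312]
First column: [1, -3.8, 13.0042, -20.6969, 3.6312]. Sign changes = 4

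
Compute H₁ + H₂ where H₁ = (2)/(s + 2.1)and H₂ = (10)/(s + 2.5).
Parallel: H = H₁ + H₂ = (n₁·d₂ + n₂·d₁)/(d₁·d₂).
n₁·d₂ = 2*s + 5. n₂·d₁ = 10*s + 21. Sum = 12*s + 26. d₁·d₂ = s^2 + 4.6*s + 5.25.
H(s) = (12*s + 26)/(s^2 + 4.6*s + 5.25)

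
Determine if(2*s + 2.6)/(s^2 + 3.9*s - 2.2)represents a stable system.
Denominator: s^2 + 3.9*s - 2.2 = (s - 0.5)(s + 4.4). Poles: -4.4, 0.5. All Re(p)<0: No (unstable)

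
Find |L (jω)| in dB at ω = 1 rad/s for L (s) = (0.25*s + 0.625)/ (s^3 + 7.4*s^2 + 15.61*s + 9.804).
Substitute s = j*1: L(j1) = 0.023514 - 0.0389098j.
|L(j1)| = sqrt(Re² + Im²) = 0.04546.
20*log₁₀(0.04546) = -26.85 dB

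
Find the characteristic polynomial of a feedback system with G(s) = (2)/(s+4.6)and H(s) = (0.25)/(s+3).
Characteristic poly = G_den * H_den + G_num * H_num = (s^2 + 7.6*s + 13.8) + (0.5) = s^2 + 7.6*s + 14.3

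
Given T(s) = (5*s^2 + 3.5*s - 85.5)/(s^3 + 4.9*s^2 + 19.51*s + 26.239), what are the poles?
Set denominator = 0: s^3 + 4.9*s^2 + 19.51*s + 26.239 = (s + 1.9)(s^2 + 3*s + 13.81) = 0 → Poles: -1.5 + 3.4j, -1.5 - 3.4j, -1.9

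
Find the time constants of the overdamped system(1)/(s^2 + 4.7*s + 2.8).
Overdamped: real poles at -0.7, -4. τ = -1/pole → τ₁ = 1.429, τ₂ = 0.25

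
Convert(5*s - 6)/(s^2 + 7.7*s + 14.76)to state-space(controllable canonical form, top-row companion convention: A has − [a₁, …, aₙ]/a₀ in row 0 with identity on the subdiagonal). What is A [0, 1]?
Reachable canonical form for den = s^2 + 7.7*s + 14.76: top row of A = -[a₁,a₂,...,aₙ]/a₀, ones on the subdiagonal, zeros elsewhere.
A = [[-7.7, -14.76], [1, 0]].
A[0,1] = -14.76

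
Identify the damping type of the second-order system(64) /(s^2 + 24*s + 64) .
Standard form: ωn²/(s²+2ζωn·s+ωn²) gives ωn=8, ζ=1.5.
Overdamped (ζ = 1.5 > 1)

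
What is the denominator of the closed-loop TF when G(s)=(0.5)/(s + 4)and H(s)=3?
Characteristic poly = G_den * H_den + G_num * H_num = (s + 4) + (1.5) = s + 5.5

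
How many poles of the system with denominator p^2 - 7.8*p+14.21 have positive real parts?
p^2 - 7.8*p + 14.21 = (p - 2.9)(p - 4.9). Poles: 2.9, 4.9. RHP poles (Re>0): 2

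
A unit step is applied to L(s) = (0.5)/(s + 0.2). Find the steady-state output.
FVT: lim_{t→∞} y(t) = lim_{s→0} s*Y(s) where Y(s) = L(s)/s.
= lim_{s→0} L(s) = L(0) = num(0)/den(0) = 0.5/0.2 = 2.5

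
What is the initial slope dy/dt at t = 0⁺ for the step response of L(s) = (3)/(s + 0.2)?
IVT: y'(0⁺) = lim_{s→∞} s²·Y(s) = lim_{s→∞} s·L(s).
deg(num) = 0, deg(den) = 1, relative degree = 1, so s·L(s) → (leading num)/(leading den) = 3/1 = 3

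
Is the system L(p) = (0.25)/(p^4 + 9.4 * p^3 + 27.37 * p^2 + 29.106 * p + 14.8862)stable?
Denominator: p^4 + 9.4*p^3 + 27.37*p^2 + 29.106*p + 14.8862 = (p + 3.1)(p + 4.9)(p^2 + 1.4*p + 0.98). Poles: -0.7 + 0.7j, -0.7 - 0.7j, -3.1, -4.9. All Re(p)<0: Yes (stable)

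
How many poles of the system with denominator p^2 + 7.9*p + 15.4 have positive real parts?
p^2 + 7.9*p + 15.4 = (p + 3.5)(p + 4.4). Poles: -3.5, -4.4. RHP poles (Re>0): 0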